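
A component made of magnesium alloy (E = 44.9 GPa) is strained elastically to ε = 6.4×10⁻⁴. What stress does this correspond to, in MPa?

28.7 MPa

σ = E·ε = 44900 MPa × 6.4×10⁻⁴ = 28.7 MPa.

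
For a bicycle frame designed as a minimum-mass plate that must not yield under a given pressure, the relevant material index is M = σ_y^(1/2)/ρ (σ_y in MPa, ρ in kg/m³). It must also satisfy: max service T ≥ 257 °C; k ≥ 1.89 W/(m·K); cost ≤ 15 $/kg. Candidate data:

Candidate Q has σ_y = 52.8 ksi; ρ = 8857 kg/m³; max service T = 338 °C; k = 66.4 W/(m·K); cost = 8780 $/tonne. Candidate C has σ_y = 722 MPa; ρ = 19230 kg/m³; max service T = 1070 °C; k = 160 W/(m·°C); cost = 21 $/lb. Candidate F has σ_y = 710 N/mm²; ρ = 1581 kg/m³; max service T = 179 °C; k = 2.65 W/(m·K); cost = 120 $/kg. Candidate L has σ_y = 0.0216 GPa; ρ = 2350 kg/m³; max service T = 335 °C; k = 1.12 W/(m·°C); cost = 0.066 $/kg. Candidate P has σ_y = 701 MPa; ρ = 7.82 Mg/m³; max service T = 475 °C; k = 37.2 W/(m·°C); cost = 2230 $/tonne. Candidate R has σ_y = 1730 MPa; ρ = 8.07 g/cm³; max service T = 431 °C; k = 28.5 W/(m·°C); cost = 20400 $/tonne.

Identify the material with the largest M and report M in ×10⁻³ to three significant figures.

candidate P, M = 3.39×10⁻³

Screen on constraints: max service T ≥ 257 °C; k ≥ 1.89 W/(m·K); cost ≤ 15 $/kg. Survivors: candidate Q, candidate P.
Convert each candidate to consistent units, then evaluate M:
  candidate Q: σ_y = 364.0 MPa, ρ = 8857 kg/m³
  candidate P: σ_y = 701.0 MPa, ρ = 7820 kg/m³
  candidate P: M = 3.39×10⁻³
  candidate Q: M = 2.15×10⁻³
Candidate P has the largest M.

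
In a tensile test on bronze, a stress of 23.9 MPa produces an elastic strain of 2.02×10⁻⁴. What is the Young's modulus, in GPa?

E = σ/ε = 23.9 MPa / 2.02×10⁻⁴ = 118300 MPa = 118 GPa.

118 GPa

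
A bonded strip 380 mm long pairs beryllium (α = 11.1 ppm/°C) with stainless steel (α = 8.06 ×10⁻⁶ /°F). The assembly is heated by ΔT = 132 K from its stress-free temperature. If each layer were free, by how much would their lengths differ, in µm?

stainless steel: α = 8.06×10⁻⁶/°F × 9/5 = 14.5×10⁻⁶/K.
Δα = |11.1 − 14.5|×10⁻⁶/K = 3.41×10⁻⁶/K.
ΔL_mismatch = Δα·L·ΔT = 3.41×10⁻⁶ × 380.0 mm × 132.0 K = 171 µm.

171 µm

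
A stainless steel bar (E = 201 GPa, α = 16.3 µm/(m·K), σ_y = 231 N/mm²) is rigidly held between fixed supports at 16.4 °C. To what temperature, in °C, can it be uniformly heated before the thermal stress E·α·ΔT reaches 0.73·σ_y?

67.9 °C

σ_y = 231 N/mm² = 231.0 MPa.
E·α·ΔT = 168.6 MPa ⇒ ΔT = 168.6 / (201.0×10³ × 16.3×10⁻⁶) = 51.47 K.
T = 16.4 + 51.47 = 67.87 °C.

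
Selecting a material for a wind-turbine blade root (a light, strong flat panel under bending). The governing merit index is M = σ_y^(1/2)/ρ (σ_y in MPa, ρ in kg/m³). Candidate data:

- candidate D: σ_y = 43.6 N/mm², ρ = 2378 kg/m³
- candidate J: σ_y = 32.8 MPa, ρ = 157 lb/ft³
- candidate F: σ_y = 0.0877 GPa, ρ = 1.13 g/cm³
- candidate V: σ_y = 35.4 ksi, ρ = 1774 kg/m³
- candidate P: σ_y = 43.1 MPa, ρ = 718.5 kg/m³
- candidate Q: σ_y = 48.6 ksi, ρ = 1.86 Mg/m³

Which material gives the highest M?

Putting every candidate on a common basis:
  candidate D: σ_y = 43.60 MPa, ρ = 2378 kg/m³
  candidate J: σ_y = 32.80 MPa, ρ = 2515 kg/m³
  candidate F: σ_y = 87.70 MPa, ρ = 1130 kg/m³
  candidate V: σ_y = 244.1 MPa, ρ = 1774 kg/m³
  candidate P: σ_y = 43.10 MPa, ρ = 718.5 kg/m³
  candidate Q: σ_y = 335.1 MPa, ρ = 1860 kg/m³
  candidate Q: M = 9.84×10⁻³
  candidate P: M = 9.14×10⁻³
  candidate V: M = 8.81×10⁻³
  candidate F: M = 8.29×10⁻³
  candidate D: M = 2.78×10⁻³
  candidate J: M = 2.28×10⁻³
Candidate Q has the largest M.

candidate Q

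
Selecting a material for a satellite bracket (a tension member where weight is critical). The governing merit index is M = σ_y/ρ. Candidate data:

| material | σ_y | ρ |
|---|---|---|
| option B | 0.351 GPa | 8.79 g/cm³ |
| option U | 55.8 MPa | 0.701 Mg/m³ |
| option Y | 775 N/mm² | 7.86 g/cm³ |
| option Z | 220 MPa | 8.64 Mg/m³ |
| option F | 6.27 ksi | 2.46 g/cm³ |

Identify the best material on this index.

option Y

After converting to SI:
  option B: σ_y = 351.0 MPa, ρ = 8790 kg/m³
  option U: σ_y = 55.80 MPa, ρ = 701.0 kg/m³
  option Y: σ_y = 775.0 MPa, ρ = 7860 kg/m³
  option Z: σ_y = 220.0 MPa, ρ = 8640 kg/m³
  option F: σ_y = 43.23 MPa, ρ = 2460 kg/m³
  option Y: M = 98.6 kN·m/kg
  option U: M = 79.6 kN·m/kg
  option B: M = 39.9 kN·m/kg
  option Z: M = 25.5 kN·m/kg
  option F: M = 17.6 kN·m/kg
Option Y ranks first.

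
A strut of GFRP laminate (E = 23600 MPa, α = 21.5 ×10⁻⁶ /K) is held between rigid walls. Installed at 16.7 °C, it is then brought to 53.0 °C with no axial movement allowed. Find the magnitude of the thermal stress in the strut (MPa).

E = 23600 MPa = 23.60 GPa.
ΔT = 36.30 K. Constrained thermal stress σ = E·α·ΔT = 23.60×10³ MPa × 21.5×10⁻⁶ × 36.30 = 18.4 MPa (compressive).

18.4 MPa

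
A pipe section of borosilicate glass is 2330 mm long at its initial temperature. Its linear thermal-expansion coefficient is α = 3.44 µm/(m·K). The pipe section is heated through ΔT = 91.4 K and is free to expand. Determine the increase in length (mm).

0.733 mm

ΔL = α·L₀·ΔT = 3.44×10⁻⁶ × 2330 mm × 91.40 K = 0.733 mm.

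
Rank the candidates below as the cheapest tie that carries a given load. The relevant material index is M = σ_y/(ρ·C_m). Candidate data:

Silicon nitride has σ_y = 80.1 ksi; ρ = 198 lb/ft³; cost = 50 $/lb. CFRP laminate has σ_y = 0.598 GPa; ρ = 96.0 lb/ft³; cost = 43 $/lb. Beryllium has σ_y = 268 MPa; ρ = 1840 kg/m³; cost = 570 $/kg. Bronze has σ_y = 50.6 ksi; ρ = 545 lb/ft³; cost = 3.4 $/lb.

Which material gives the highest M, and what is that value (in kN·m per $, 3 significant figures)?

bronze, M = 5.33 kN·m per $

Convert each candidate to consistent units, then evaluate M:
  silicon nitride: σ_y = 552.3 MPa, ρ = 3172 kg/m³, cost = 110.2 $/kg
  CFRP laminate: σ_y = 598.0 MPa, ρ = 1538 kg/m³, cost = 94.80 $/kg
  beryllium: σ_y = 268.0 MPa, ρ = 1840 kg/m³, cost = 570.0 $/kg
  bronze: σ_y = 348.9 MPa, ρ = 8730 kg/m³, cost = 7.496 $/kg
  bronze: M = 5.33 kN·m per $
  CFRP laminate: M = 4.10 kN·m per $
  silicon nitride: M = 1.58 kN·m per $
  beryllium: M = 0.256 kN·m per $
The maximum is for bronze.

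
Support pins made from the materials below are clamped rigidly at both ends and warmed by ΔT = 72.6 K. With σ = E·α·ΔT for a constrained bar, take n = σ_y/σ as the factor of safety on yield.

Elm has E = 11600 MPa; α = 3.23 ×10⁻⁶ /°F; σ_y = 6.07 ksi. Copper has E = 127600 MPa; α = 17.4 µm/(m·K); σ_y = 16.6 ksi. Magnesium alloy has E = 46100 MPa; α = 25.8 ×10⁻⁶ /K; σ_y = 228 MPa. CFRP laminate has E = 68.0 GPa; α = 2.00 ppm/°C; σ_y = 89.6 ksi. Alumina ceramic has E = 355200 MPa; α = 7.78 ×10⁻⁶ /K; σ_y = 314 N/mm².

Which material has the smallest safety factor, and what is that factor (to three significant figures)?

Per material, after unit conversion:
  elm: E = 11.60, α = 5.81, σ_y = 41.85 → σ = 4.90 MPa, n = 8.55
  copper: E = 127.6, α = 17.4, σ_y = 114.5 → σ = 161 MPa, n = 0.710
  magnesium alloy: E = 46.10, α = 25.8, σ_y = 228.0 → σ = 86.3 MPa, n = 2.64
  CFRP laminate: E = 68.00, α = 2.00, σ_y = 617.8 → σ = 9.87 MPa, n = 62.6
  alumina ceramic: E = 355.2, α = 7.78, σ_y = 314.0 → σ = 201 MPa, n = 1.57
Copper has the lowest safety factor, n = 0.710.

copper, n = 0.710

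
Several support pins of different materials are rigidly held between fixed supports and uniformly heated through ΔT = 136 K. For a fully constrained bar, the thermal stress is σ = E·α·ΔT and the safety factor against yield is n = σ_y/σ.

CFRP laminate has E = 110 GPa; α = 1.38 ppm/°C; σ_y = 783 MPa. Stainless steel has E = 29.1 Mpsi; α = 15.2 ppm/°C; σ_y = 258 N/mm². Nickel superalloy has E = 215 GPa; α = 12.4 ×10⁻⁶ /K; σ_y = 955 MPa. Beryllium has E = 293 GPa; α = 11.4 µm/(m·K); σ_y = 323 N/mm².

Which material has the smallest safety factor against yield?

With everything in SI (GPa, ×10⁻⁶/K, MPa):
  CFRP laminate: E = 110.0, α = 1.38, σ_y = 783.0 → σ = 20.6 MPa, n = 37.9
  stainless steel: E = 200.6, α = 15.2, σ_y = 258.0 → σ = 415 MPa, n = 0.622
  nickel superalloy: E = 215.0, α = 12.4, σ_y = 955.0 → σ = 363 MPa, n = 2.63
  beryllium: E = 293.0, α = 11.4, σ_y = 323.0 → σ = 454 MPa, n = 0.711
The minimum is stainless steel at n = 0.622.

stainless steel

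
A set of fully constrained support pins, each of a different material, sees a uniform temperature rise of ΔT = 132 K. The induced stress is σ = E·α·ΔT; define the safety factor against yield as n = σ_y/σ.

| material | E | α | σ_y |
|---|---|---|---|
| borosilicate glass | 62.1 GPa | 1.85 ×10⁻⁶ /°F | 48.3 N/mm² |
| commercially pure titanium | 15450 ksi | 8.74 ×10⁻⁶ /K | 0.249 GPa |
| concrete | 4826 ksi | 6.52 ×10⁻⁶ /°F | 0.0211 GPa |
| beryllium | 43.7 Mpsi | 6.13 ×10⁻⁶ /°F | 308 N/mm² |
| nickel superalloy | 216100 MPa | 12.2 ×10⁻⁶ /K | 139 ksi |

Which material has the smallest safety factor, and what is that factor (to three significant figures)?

concrete, n = 0.409

Per material, after unit conversion:
  borosilicate glass: E = 62.10, α = 3.33, σ_y = 48.30 → σ = 27.3 MPa, n = 1.77
  commercially pure titanium: E = 106.5, α = 8.74, σ_y = 249.0 → σ = 123 MPa, n = 2.03
  concrete: E = 33.27, α = 11.7, σ_y = 21.10 → σ = 51.5 MPa, n = 0.409
  beryllium: E = 301.3, α = 11.0, σ_y = 308.0 → σ = 439 MPa, n = 0.702
  nickel superalloy: E = 216.1, α = 12.2, σ_y = 958.4 → σ = 348 MPa, n = 2.75
Smallest n: concrete with n = 0.409.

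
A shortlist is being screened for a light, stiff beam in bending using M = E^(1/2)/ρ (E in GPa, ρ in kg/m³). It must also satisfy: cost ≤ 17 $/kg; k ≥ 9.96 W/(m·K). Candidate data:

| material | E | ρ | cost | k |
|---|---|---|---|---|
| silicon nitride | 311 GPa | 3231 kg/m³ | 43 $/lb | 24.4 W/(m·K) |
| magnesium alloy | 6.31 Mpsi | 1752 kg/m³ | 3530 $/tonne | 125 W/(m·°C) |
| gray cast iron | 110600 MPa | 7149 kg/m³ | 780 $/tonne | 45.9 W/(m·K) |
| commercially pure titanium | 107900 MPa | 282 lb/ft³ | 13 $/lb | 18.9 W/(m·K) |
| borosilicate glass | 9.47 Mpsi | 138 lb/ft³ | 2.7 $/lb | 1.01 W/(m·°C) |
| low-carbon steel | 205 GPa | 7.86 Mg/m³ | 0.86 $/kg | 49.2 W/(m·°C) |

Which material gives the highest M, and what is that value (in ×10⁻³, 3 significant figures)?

magnesium alloy, M = 3.76×10⁻³

Screen on constraints: cost ≤ 17 $/kg; k ≥ 9.96 W/(m·K). Survivors: magnesium alloy, gray cast iron, low-carbon steel.
Convert each candidate to consistent units, then evaluate M:
  magnesium alloy: E = 43.51 GPa, ρ = 1752 kg/m³
  gray cast iron: E = 110.6 GPa, ρ = 7149 kg/m³
  low-carbon steel: E = 205.0 GPa, ρ = 7860 kg/m³
  magnesium alloy: M = 3.76×10⁻³
  low-carbon steel: M = 1.82×10⁻³
  gray cast iron: M = 1.47×10⁻³
The maximum is for magnesium alloy.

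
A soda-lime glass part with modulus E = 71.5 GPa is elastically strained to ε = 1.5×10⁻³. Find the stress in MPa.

σ = E·ε = 71500 MPa × 1.5×10⁻³ = 107 MPa.

107 MPa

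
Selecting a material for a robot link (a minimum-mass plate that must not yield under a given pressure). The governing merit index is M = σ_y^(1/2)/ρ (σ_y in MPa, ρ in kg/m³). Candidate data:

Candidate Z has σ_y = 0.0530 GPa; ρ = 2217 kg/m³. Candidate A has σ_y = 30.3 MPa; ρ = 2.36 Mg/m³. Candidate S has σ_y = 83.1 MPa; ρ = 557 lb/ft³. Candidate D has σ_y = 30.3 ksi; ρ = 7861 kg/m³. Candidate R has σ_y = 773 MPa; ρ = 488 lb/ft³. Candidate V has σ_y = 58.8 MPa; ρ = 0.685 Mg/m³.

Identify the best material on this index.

After converting to SI:
  candidate Z: σ_y = 53.00 MPa, ρ = 2217 kg/m³
  candidate A: σ_y = 30.30 MPa, ρ = 2360 kg/m³
  candidate S: σ_y = 83.10 MPa, ρ = 8922 kg/m³
  candidate D: σ_y = 208.9 MPa, ρ = 7861 kg/m³
  candidate R: σ_y = 773.0 MPa, ρ = 7817 kg/m³
  candidate V: σ_y = 58.80 MPa, ρ = 685.0 kg/m³
  candidate V: M = 11.2×10⁻³
  candidate R: M = 3.56×10⁻³
  candidate Z: M = 3.28×10⁻³
  candidate A: M = 2.33×10⁻³
  candidate D: M = 1.84×10⁻³
  candidate S: M = 1.02×10⁻³
The maximum is for candidate V.

candidate V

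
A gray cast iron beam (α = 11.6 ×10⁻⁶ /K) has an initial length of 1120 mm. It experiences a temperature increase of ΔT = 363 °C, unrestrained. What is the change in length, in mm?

ΔL = α·L₀·ΔT = 11.6×10⁻⁶ × 1120 mm × 363.0 K = 4.72 mm.

4.72 mm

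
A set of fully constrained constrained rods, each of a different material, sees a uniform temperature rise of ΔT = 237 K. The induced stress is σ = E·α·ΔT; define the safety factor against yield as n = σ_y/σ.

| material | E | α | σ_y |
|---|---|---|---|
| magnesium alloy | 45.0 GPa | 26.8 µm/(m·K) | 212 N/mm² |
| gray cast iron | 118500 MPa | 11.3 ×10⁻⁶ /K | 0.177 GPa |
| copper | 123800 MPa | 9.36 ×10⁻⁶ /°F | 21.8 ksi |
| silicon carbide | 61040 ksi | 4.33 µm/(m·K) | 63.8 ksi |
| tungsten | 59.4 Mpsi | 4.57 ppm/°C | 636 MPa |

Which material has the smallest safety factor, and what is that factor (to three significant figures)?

Converting E to GPa, α to ×10⁻⁶/K, σ_y to MPa, then σ and n for each:
  magnesium alloy: E = 45.00, α = 26.8, σ_y = 212.0 → σ = 286 MPa, n = 0.742
  gray cast iron: E = 118.5, α = 11.3, σ_y = 177.0 → σ = 317 MPa, n = 0.558
  copper: E = 123.8, α = 16.8, σ_y = 150.3 → σ = 494 MPa, n = 0.304
  silicon carbide: E = 420.9, α = 4.33, σ_y = 439.9 → σ = 432 MPa, n = 1.02
  tungsten: E = 409.5, α = 4.57, σ_y = 636.0 → σ = 444 MPa, n = 1.43
Copper has the lowest safety factor, n = 0.304.

copper, n = 0.304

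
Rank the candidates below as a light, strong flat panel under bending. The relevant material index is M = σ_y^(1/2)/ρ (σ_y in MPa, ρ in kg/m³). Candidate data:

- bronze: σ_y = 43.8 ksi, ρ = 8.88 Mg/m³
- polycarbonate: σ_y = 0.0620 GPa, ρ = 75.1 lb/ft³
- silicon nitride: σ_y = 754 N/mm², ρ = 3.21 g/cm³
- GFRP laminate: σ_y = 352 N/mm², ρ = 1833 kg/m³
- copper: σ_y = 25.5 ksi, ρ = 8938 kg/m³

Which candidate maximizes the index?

GFRP laminate

In SI units:
  bronze: σ_y = 302.0 MPa, ρ = 8880 kg/m³
  polycarbonate: σ_y = 62.00 MPa, ρ = 1203 kg/m³
  silicon nitride: σ_y = 754.0 MPa, ρ = 3210 kg/m³
  GFRP laminate: σ_y = 352.0 MPa, ρ = 1833 kg/m³
  copper: σ_y = 175.8 MPa, ρ = 8938 kg/m³
  GFRP laminate: M = 10.2×10⁻³
  silicon nitride: M = 8.55×10⁻³
  polycarbonate: M = 6.55×10⁻³
  bronze: M = 1.96×10⁻³
  copper: M = 1.48×10⁻³
GFRP laminate has the largest M.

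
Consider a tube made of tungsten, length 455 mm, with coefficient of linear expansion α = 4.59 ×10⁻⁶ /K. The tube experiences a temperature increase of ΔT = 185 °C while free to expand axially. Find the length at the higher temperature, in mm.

455.39 mm

ΔL = α·L₀·ΔT = 4.59×10⁻⁶ × 455 mm × 185.0 K = 0.386 mm.
L = L₀ + ΔL = 455 + 0.386 = 455.39 mm.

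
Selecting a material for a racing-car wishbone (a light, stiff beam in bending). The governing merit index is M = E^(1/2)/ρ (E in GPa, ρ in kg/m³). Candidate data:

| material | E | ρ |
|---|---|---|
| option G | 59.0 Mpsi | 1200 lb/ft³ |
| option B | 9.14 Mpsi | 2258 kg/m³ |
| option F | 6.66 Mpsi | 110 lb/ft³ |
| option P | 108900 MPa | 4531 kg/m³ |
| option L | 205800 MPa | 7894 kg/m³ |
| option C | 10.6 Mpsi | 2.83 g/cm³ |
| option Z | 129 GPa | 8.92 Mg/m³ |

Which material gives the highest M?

option F

Putting every candidate on a common basis:
  option G: E = 406.8 GPa, ρ = 19220 kg/m³
  option B: E = 63.02 GPa, ρ = 2258 kg/m³
  option F: E = 45.92 GPa, ρ = 1762 kg/m³
  option P: E = 108.9 GPa, ρ = 4531 kg/m³
  option L: E = 205.8 GPa, ρ = 7894 kg/m³
  option C: E = 73.08 GPa, ρ = 2830 kg/m³
  option Z: E = 129.0 GPa, ρ = 8920 kg/m³
  option F: M = 3.85×10⁻³
  option B: M = 3.52×10⁻³
  option C: M = 3.02×10⁻³
  option P: M = 2.30×10⁻³
  option L: M = 1.82×10⁻³
  option Z: M = 1.27×10⁻³
  option G: M = 1.05×10⁻³
Option F has the largest M.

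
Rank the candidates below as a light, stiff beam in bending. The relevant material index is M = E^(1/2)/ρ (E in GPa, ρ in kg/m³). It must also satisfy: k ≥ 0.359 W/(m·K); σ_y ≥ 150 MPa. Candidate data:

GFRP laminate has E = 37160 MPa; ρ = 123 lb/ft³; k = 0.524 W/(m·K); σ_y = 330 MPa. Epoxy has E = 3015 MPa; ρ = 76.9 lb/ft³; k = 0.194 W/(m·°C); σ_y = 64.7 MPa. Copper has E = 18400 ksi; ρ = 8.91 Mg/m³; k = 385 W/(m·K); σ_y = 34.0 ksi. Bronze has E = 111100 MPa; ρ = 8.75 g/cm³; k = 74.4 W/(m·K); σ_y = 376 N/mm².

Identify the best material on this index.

GFRP laminate

Screen on constraints: k ≥ 0.359 W/(m·K); σ_y ≥ 150 MPa. Survivors: GFRP laminate, copper, bronze.
Putting every candidate on a common basis:
  GFRP laminate: E = 37.16 GPa, ρ = 1970 kg/m³
  copper: E = 126.9 GPa, ρ = 8910 kg/m³
  bronze: E = 111.1 GPa, ρ = 8750 kg/m³
  GFRP laminate: M = 3.09×10⁻³
  copper: M = 1.26×10⁻³
  bronze: M = 1.20×10⁻³
GFRP laminate has the largest M.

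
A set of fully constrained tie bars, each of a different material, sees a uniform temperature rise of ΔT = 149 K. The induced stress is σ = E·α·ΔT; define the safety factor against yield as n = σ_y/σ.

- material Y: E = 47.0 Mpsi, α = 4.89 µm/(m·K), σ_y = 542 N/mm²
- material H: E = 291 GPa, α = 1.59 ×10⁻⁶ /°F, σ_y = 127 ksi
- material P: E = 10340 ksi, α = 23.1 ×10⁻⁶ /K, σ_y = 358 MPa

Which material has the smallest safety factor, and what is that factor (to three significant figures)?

material P, n = 1.46

With everything in SI (GPa, ×10⁻⁶/K, MPa):
  material Y: E = 324.1, α = 4.89, σ_y = 542.0 → σ = 236 MPa, n = 2.30
  material H: E = 291.0, α = 2.86, σ_y = 875.6 → σ = 124 MPa, n = 7.06
  material P: E = 71.29, α = 23.1, σ_y = 358.0 → σ = 245 MPa, n = 1.46
The minimum is material P at n = 1.46.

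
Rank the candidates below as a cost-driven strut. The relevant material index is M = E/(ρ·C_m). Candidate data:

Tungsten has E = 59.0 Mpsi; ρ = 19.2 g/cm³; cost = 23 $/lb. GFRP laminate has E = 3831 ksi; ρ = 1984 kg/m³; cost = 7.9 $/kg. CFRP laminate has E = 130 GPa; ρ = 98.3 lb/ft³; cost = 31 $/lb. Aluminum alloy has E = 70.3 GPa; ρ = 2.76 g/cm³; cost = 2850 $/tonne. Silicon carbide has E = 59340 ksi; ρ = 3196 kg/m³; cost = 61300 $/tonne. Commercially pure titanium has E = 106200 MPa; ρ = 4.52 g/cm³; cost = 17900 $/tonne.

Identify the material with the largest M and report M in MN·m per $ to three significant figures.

Convert each candidate to consistent units, then evaluate M:
  tungsten: E = 406.8 GPa, ρ = 19200 kg/m³, cost = 50.71 $/kg
  GFRP laminate: E = 26.41 GPa, ρ = 1984 kg/m³, cost = 7.900 $/kg
  CFRP laminate: E = 130.0 GPa, ρ = 1575 kg/m³, cost = 68.34 $/kg
  aluminum alloy: E = 70.30 GPa, ρ = 2760 kg/m³, cost = 2.850 $/kg
  silicon carbide: E = 409.1 GPa, ρ = 3196 kg/m³, cost = 61.30 $/kg
  commercially pure titanium: E = 106.2 GPa, ρ = 4520 kg/m³, cost = 17.90 $/kg
  aluminum alloy: M = 8.94 MN·m per $
  silicon carbide: M = 2.09 MN·m per $
  GFRP laminate: M = 1.69 MN·m per $
  commercially pure titanium: M = 1.31 MN·m per $
  CFRP laminate: M = 1.21 MN·m per $
  tungsten: M = 0.418 MN·m per $
Highest index: aluminum alloy.

aluminum alloy, M = 8.94 MN·m per $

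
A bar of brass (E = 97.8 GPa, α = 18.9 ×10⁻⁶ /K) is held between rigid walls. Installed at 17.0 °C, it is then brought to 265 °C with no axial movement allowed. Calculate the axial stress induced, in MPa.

ΔT = 248.0 K. Constrained thermal stress σ = E·α·ΔT = 97.80×10³ MPa × 18.9×10⁻⁶ × 248.0 = 458 MPa (compressive).

458 MPa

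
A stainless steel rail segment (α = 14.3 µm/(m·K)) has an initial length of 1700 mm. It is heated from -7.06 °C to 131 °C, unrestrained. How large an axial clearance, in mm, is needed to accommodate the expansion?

ΔT = 131 − (-7.06) = 138.1 K.
ΔL = α·L₀·ΔT = 14.3×10⁻⁶ × 1700 mm × 138.1 K = 3.36 mm.

3.36 mm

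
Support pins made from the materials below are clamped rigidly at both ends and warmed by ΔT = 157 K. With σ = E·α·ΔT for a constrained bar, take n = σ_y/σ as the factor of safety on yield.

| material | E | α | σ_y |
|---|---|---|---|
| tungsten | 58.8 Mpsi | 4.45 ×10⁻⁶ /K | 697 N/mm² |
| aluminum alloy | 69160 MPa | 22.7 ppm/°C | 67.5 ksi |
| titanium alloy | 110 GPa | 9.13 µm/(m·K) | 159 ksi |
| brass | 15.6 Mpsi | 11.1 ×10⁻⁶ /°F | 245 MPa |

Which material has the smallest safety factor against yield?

Converting E to GPa, α to ×10⁻⁶/K, σ_y to MPa, then σ and n for each:
  tungsten: E = 405.4, α = 4.45, σ_y = 697.0 → σ = 283 MPa, n = 2.46
  aluminum alloy: E = 69.16, α = 22.7, σ_y = 465.4 → σ = 246 MPa, n = 1.89
  titanium alloy: E = 110.0, α = 9.13, σ_y = 1096 → σ = 158 MPa, n = 6.95
  brass: E = 107.6, α = 20.0, σ_y = 245.0 → σ = 337 MPa, n = 0.726
Brass has the lowest safety factor, n = 0.726.

brass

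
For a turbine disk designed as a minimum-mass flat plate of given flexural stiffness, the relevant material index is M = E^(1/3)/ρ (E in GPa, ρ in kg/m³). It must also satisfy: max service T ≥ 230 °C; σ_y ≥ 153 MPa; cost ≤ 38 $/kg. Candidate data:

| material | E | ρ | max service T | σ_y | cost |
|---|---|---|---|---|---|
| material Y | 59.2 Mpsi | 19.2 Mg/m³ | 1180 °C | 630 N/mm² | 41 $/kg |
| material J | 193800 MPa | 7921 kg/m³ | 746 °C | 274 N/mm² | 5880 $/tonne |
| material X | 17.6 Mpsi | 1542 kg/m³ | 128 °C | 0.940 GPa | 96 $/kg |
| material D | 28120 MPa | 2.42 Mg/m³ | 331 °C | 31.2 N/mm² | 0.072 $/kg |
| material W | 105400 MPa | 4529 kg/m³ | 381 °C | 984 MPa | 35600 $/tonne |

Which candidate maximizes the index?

Screen on constraints: max service T ≥ 230 °C; σ_y ≥ 153 MPa; cost ≤ 38 $/kg. Survivors: material J, material W.
Convert each candidate to consistent units, then evaluate M:
  material J: E = 193.8 GPa, ρ = 7921 kg/m³
  material W: E = 105.4 GPa, ρ = 4529 kg/m³
  material W: M = 1.04×10⁻³
  material J: M = 0.731×10⁻³
The maximum is for material W.

material W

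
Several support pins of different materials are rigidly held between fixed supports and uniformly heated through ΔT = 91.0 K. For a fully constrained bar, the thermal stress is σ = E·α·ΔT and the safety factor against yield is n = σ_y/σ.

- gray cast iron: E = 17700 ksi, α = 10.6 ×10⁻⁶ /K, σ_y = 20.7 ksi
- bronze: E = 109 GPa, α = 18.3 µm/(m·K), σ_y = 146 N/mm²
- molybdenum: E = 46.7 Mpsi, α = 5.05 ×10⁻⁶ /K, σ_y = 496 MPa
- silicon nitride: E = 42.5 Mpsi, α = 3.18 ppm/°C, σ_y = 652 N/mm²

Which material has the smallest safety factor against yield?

bronze

Converting E to GPa, α to ×10⁻⁶/K, σ_y to MPa, then σ and n for each:
  gray cast iron: E = 122.0, α = 10.6, σ_y = 142.7 → σ = 118 MPa, n = 1.21
  bronze: E = 109.0, α = 18.3, σ_y = 146.0 → σ = 182 MPa, n = 0.804
  molybdenum: E = 322.0, α = 5.05, σ_y = 496.0 → σ = 148 MPa, n = 3.35
  silicon nitride: E = 293.0, α = 3.18, σ_y = 652.0 → σ = 84.8 MPa, n = 7.69
Smallest n: bronze with n = 0.804.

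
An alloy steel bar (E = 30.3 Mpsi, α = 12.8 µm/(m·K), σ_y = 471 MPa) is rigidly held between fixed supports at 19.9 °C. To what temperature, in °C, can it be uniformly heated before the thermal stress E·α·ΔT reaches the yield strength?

196 °C

E = 30.3 Mpsi = 208.9 GPa.
E·α·ΔT = 471.0 MPa ⇒ ΔT = 471.0 / (208.9×10³ × 12.8×10⁻⁶) = 176.1 K.
T = 19.9 + 176.1 = 196.0 °C.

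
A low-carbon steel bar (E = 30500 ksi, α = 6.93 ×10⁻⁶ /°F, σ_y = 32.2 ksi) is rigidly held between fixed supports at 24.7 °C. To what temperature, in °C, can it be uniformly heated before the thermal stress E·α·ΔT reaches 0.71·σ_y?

84.8 °C

E = 30500 ksi = 210.3 GPa.
α = 6.93×10⁻⁶/°F × 9/5 = 12.5×10⁻⁶/K.
σ_y = 32.2 ksi = 222.0 MPa.
E·α·ΔT = 157.6 MPa ⇒ ΔT = 157.6 / (210.3×10³ × 12.5×10⁻⁶) = 60.09 K.
T = 24.7 + 60.09 = 84.79 °C.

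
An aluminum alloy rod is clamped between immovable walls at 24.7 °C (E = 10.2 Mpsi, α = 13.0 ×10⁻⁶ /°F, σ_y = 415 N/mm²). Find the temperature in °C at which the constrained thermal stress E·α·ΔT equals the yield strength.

277 °C

E = 10.2 Mpsi = 70.33 GPa.
α = 13.0×10⁻⁶/°F × 9/5 = 23.4×10⁻⁶/K.
σ_y = 415 N/mm² = 415.0 MPa.
E·α·ΔT = 415.0 MPa ⇒ ΔT = 415.0 / (70.33×10³ × 23.4×10⁻⁶) = 252.2 K.
T = 24.7 + 252.2 = 276.9 °C.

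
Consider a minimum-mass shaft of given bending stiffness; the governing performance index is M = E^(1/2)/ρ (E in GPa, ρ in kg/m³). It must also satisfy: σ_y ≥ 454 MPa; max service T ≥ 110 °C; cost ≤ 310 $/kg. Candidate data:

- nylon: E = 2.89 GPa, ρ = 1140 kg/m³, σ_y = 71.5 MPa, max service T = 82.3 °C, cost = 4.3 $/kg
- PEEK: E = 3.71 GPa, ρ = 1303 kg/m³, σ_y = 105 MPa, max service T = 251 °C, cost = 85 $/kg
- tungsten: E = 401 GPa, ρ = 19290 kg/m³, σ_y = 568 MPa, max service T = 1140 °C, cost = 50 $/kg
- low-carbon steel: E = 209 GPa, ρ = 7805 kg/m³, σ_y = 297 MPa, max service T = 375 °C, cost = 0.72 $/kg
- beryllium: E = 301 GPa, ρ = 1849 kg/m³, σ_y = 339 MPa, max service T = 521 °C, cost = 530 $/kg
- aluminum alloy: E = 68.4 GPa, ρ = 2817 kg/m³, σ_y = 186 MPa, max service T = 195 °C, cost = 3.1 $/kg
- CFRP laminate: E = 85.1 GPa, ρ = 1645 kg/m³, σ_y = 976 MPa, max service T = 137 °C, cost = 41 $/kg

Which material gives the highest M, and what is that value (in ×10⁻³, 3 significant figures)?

CFRP laminate, M = 5.61×10⁻³

Screen on constraints: σ_y ≥ 454 MPa; max service T ≥ 110 °C; cost ≤ 310 $/kg. Survivors: tungsten, CFRP laminate.
Evaluate M for each candidate:
  CFRP laminate: M = 5.61×10⁻³
  tungsten: M = 1.04×10⁻³
Highest index: CFRP laminate.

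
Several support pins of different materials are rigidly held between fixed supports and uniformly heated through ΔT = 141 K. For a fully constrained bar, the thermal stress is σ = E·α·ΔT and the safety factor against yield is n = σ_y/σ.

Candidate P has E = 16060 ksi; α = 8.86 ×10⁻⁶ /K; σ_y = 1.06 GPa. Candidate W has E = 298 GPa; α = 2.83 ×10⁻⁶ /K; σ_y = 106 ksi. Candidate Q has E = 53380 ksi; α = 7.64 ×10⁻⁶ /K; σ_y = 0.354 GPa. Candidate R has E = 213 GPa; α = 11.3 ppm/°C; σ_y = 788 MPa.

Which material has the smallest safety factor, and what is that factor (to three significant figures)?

candidate Q, n = 0.893

In consistent units (E in GPa, α in ×10⁻⁶/K, σ_y in MPa):
  candidate P: E = 110.7, α = 8.86, σ_y = 1060 → σ = 138 MPa, n = 7.66
  candidate W: E = 298.0, α = 2.83, σ_y = 730.8 → σ = 119 MPa, n = 6.15
  candidate Q: E = 368.0, α = 7.64, σ_y = 354.0 → σ = 396 MPa, n = 0.893
  candidate R: E = 213.0, α = 11.3, σ_y = 788.0 → σ = 339 MPa, n = 2.32
Smallest n: candidate Q with n = 0.893.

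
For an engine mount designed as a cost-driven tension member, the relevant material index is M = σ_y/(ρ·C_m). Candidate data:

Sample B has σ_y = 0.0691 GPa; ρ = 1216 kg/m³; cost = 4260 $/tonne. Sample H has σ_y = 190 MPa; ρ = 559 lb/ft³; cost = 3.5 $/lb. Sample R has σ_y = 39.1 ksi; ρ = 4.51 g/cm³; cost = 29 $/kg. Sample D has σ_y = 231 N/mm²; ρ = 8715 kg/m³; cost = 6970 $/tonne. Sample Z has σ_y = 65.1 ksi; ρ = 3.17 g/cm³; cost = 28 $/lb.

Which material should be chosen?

In SI units:
  sample B: σ_y = 69.10 MPa, ρ = 1216 kg/m³, cost = 4.260 $/kg
  sample H: σ_y = 190.0 MPa, ρ = 8954 kg/m³, cost = 7.716 $/kg
  sample R: σ_y = 269.6 MPa, ρ = 4510 kg/m³, cost = 29.00 $/kg
  sample D: σ_y = 231.0 MPa, ρ = 8715 kg/m³, cost = 6.970 $/kg
  sample Z: σ_y = 448.8 MPa, ρ = 3170 kg/m³, cost = 61.73 $/kg
  sample B: M = 13.3 kN·m per $
  sample D: M = 3.80 kN·m per $
  sample H: M = 2.75 kN·m per $
  sample Z: M = 2.29 kN·m per $
  sample R: M = 2.06 kN·m per $
Highest index: sample B.

sample B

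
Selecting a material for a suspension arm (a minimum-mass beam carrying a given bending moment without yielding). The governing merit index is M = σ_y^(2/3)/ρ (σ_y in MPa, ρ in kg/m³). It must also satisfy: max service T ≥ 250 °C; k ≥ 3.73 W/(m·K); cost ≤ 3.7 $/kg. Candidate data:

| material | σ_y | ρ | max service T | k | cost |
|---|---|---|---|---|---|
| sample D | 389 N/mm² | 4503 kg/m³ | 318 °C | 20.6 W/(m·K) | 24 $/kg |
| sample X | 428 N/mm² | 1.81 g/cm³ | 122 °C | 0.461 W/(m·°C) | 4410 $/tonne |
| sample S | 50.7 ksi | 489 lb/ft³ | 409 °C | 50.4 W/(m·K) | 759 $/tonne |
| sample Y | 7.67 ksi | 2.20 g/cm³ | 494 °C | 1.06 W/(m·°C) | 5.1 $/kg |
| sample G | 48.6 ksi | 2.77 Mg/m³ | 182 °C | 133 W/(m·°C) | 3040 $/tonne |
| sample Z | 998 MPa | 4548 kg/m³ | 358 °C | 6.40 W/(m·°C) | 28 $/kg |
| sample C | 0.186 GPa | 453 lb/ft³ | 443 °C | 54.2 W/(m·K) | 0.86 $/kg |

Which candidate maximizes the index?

Screen on constraints: max service T ≥ 250 °C; k ≥ 3.73 W/(m·K); cost ≤ 3.7 $/kg. Survivors: sample S, sample C.
Convert each candidate to consistent units, then evaluate M:
  sample S: σ_y = 349.6 MPa, ρ = 7833 kg/m³
  sample C: σ_y = 186.0 MPa, ρ = 7256 kg/m³
  sample S: M = 6.34×10⁻³
  sample C: M = 4.49×10⁻³
Highest index: sample S.

sample S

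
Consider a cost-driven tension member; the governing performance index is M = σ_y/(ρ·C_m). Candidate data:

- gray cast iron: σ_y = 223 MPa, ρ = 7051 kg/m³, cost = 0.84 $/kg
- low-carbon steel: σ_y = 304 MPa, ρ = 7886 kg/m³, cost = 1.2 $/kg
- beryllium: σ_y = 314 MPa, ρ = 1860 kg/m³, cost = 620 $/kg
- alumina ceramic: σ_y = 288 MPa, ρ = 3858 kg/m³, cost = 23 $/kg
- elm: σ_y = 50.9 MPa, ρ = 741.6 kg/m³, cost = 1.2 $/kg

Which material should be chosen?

elm

Computing M directly (units already consistent):
  elm: M = 57.2 kN·m per $
  gray cast iron: M = 37.7 kN·m per $
  low-carbon steel: M = 32.1 kN·m per $
  alumina ceramic: M = 3.25 kN·m per $
  beryllium: M = 0.272 kN·m per $
Elm has the largest M.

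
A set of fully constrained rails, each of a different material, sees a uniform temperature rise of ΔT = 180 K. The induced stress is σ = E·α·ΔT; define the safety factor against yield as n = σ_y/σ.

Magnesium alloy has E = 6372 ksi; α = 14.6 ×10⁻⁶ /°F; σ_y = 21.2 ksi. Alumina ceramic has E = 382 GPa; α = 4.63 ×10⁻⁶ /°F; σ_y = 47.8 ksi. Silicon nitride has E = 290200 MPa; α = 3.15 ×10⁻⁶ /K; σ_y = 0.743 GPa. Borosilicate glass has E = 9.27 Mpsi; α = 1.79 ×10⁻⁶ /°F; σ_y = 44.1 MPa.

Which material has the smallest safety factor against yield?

alumina ceramic

Converting E to GPa, α to ×10⁻⁶/K, σ_y to MPa, then σ and n for each:
  magnesium alloy: E = 43.93, α = 26.3, σ_y = 146.2 → σ = 208 MPa, n = 0.703
  alumina ceramic: E = 382.0, α = 8.33, σ_y = 329.6 → σ = 573 MPa, n = 0.575
  silicon nitride: E = 290.2, α = 3.15, σ_y = 743.0 → σ = 165 MPa, n = 4.52
  borosilicate glass: E = 63.91, α = 3.22, σ_y = 44.10 → σ = 37.1 MPa, n = 1.19
The minimum is alumina ceramic at n = 0.575.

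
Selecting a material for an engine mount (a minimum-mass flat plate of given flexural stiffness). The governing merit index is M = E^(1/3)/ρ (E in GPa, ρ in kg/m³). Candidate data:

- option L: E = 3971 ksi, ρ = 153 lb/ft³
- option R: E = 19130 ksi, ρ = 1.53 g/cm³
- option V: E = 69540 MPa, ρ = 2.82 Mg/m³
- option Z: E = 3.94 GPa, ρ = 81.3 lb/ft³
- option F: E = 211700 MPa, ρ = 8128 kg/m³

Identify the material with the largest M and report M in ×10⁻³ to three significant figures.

option R, M = 3.33×10⁻³

Putting every candidate on a common basis:
  option L: E = 27.38 GPa, ρ = 2451 kg/m³
  option R: E = 131.9 GPa, ρ = 1530 kg/m³
  option V: E = 69.54 GPa, ρ = 2820 kg/m³
  option Z: E = 3.940 GPa, ρ = 1302 kg/m³
  option F: E = 211.7 GPa, ρ = 8128 kg/m³
  option R: M = 3.33×10⁻³
  option V: M = 1.46×10⁻³
  option L: M = 1.23×10⁻³
  option Z: M = 1.21×10⁻³
  option F: M = 0.733×10⁻³
Option R ranks first.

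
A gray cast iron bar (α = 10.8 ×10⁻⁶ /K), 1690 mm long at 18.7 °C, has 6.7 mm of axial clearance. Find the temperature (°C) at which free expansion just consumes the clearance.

386 °C

α·L₀·ΔT = 6.7 mm ⇒ ΔT = 6.7 / (10.8×10⁻⁶ × 1690.0) = 367.1 K.
T = 18.7 + 367.1 = 385.8 °C.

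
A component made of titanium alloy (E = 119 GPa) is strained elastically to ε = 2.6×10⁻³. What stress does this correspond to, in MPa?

309 MPa

σ = E·ε = 119000 MPa × 2.6×10⁻³ = 309 MPa.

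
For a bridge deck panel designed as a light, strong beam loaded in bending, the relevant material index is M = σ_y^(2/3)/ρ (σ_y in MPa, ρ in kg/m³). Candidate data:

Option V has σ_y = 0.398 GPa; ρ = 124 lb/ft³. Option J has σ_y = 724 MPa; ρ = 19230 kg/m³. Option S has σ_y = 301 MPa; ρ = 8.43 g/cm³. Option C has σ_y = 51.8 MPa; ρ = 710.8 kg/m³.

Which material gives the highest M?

After converting to SI:
  option V: σ_y = 398.0 MPa, ρ = 1986 kg/m³
  option J: σ_y = 724.0 MPa, ρ = 19230 kg/m³
  option S: σ_y = 301.0 MPa, ρ = 8430 kg/m³
  option C: σ_y = 51.80 MPa, ρ = 710.8 kg/m³
  option V: M = 27.2×10⁻³
  option C: M = 19.5×10⁻³
  option S: M = 5.33×10⁻³
  option J: M = 4.19×10⁻³
The maximum is for option V.

option V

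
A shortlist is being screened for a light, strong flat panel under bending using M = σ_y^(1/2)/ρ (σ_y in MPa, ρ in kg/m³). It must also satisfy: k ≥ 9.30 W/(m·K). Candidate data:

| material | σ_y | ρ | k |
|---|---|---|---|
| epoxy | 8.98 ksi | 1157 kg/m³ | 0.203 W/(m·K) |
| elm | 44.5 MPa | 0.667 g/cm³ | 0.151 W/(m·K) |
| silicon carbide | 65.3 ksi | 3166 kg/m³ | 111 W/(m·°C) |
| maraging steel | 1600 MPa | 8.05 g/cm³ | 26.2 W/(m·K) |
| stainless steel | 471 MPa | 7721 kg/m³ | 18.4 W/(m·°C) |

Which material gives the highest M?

silicon carbide

Screen on constraints: k ≥ 9.30 W/(m·K). Survivors: silicon carbide, maraging steel, stainless steel.
Convert each candidate to consistent units, then evaluate M:
  silicon carbide: σ_y = 450.2 MPa, ρ = 3166 kg/m³
  maraging steel: σ_y = 1600 MPa, ρ = 8050 kg/m³
  stainless steel: σ_y = 471.0 MPa, ρ = 7721 kg/m³
  silicon carbide: M = 6.70×10⁻³
  maraging steel: M = 4.97×10⁻³
  stainless steel: M = 2.81×10⁻³
Silicon carbide has the largest M.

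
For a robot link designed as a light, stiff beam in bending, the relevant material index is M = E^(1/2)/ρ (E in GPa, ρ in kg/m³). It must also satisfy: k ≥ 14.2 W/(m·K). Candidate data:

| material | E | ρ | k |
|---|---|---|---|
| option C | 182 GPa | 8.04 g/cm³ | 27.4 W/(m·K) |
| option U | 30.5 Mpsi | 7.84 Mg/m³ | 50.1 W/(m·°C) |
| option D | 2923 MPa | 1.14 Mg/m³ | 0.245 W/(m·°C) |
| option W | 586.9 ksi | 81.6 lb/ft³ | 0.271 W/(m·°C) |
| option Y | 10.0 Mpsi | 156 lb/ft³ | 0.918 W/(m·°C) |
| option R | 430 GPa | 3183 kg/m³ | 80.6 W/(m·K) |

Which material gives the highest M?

Screen on constraints: k ≥ 14.2 W/(m·K). Survivors: option C, option U, option R.
Putting every candidate on a common basis:
  option C: E = 182.0 GPa, ρ = 8040 kg/m³
  option U: E = 210.3 GPa, ρ = 7840 kg/m³
  option R: E = 430.0 GPa, ρ = 3183 kg/m³
  option R: M = 6.51×10⁻³
  option U: M = 1.85×10⁻³
  option C: M = 1.68×10⁻³
The maximum is for option R.

option R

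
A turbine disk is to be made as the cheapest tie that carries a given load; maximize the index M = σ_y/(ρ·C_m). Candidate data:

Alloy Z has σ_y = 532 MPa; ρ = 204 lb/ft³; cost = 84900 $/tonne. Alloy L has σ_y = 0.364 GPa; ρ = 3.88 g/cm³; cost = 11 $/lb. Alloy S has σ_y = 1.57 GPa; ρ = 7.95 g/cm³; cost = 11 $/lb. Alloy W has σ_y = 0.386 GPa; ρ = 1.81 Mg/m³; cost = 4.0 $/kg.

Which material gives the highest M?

alloy W

In SI units:
  alloy Z: σ_y = 532.0 MPa, ρ = 3268 kg/m³, cost = 84.90 $/kg
  alloy L: σ_y = 364.0 MPa, ρ = 3880 kg/m³, cost = 24.25 $/kg
  alloy S: σ_y = 1570 MPa, ρ = 7950 kg/m³, cost = 24.25 $/kg
  alloy W: σ_y = 386.0 MPa, ρ = 1810 kg/m³, cost = 4.000 $/kg
  alloy W: M = 53.3 kN·m per $
  alloy S: M = 8.14 kN·m per $
  alloy L: M = 3.87 kN·m per $
  alloy Z: M = 1.92 kN·m per $
Alloy W has the largest M.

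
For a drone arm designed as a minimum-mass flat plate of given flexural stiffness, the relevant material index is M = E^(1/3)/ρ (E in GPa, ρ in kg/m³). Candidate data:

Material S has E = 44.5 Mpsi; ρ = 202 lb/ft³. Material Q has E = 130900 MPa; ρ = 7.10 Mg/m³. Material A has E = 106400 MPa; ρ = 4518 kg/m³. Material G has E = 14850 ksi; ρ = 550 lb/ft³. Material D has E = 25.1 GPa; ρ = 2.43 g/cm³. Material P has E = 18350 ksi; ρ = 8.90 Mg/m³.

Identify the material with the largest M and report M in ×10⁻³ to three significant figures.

material S, M = 2.08×10⁻³

In SI units:
  material S: E = 306.8 GPa, ρ = 3236 kg/m³
  material Q: E = 130.9 GPa, ρ = 7100 kg/m³
  material A: E = 106.4 GPa, ρ = 4518 kg/m³
  material G: E = 102.4 GPa, ρ = 8810 kg/m³
  material D: E = 25.10 GPa, ρ = 2430 kg/m³
  material P: E = 126.5 GPa, ρ = 8900 kg/m³
  material S: M = 2.08×10⁻³
  material D: M = 1.20×10⁻³
  material A: M = 1.05×10⁻³
  material Q: M = 0.715×10⁻³
  material P: M = 0.564×10⁻³
  material G: M = 0.531×10⁻³
Material S has the largest M.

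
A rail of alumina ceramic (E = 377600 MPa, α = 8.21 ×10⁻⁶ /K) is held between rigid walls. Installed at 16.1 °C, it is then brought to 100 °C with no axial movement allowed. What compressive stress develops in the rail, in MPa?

E = 377600 MPa = 377.6 GPa.
ΔT = 83.90 K. Constrained thermal stress σ = E·α·ΔT = 377.6×10³ MPa × 8.21×10⁻⁶ × 83.90 = 260 MPa (compressive).

260 MPa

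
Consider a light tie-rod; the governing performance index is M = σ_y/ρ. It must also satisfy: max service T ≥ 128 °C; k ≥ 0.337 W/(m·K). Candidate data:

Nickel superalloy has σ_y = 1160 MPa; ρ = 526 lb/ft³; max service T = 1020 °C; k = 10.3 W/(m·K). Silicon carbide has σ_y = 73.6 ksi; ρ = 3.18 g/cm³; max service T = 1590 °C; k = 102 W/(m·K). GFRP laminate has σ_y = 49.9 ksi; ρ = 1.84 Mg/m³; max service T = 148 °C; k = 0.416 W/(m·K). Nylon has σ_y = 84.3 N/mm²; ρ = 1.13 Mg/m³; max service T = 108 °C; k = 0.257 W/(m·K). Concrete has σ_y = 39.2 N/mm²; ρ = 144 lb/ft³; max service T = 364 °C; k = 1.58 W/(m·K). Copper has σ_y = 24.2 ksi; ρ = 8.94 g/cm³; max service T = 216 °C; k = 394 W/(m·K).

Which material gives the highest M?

Screen on constraints: max service T ≥ 128 °C; k ≥ 0.337 W/(m·K). Survivors: nickel superalloy, silicon carbide, GFRP laminate, concrete, copper.
In SI units:
  nickel superalloy: σ_y = 1160 MPa, ρ = 8426 kg/m³
  silicon carbide: σ_y = 507.5 MPa, ρ = 3180 kg/m³
  GFRP laminate: σ_y = 344.0 MPa, ρ = 1840 kg/m³
  concrete: σ_y = 39.20 MPa, ρ = 2307 kg/m³
  copper: σ_y = 166.9 MPa, ρ = 8940 kg/m³
  GFRP laminate: M = 187 kN·m/kg
  silicon carbide: M = 160 kN·m/kg
  nickel superalloy: M = 138 kN·m/kg
  copper: M = 18.7 kN·m/kg
  concrete: M = 17.0 kN·m/kg
The maximum is for GFRP laminate.

GFRP laminate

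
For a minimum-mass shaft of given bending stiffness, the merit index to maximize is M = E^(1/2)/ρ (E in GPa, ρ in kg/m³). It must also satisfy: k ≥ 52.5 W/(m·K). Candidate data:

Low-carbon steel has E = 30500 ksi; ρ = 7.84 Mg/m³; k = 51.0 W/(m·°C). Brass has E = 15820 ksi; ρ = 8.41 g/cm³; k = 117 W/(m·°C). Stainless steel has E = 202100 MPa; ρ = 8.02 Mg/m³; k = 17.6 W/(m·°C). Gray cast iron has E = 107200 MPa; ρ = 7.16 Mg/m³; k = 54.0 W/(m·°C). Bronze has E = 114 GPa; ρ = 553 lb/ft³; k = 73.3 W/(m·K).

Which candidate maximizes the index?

gray cast iron

Screen on constraints: k ≥ 52.5 W/(m·K). Survivors: brass, gray cast iron, bronze.
Convert each candidate to consistent units, then evaluate M:
  brass: E = 109.1 GPa, ρ = 8410 kg/m³
  gray cast iron: E = 107.2 GPa, ρ = 7160 kg/m³
  bronze: E = 114.0 GPa, ρ = 8858 kg/m³
  gray cast iron: M = 1.45×10⁻³
  brass: M = 1.24×10⁻³
  bronze: M = 1.21×10⁻³
Highest index: gray cast iron.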